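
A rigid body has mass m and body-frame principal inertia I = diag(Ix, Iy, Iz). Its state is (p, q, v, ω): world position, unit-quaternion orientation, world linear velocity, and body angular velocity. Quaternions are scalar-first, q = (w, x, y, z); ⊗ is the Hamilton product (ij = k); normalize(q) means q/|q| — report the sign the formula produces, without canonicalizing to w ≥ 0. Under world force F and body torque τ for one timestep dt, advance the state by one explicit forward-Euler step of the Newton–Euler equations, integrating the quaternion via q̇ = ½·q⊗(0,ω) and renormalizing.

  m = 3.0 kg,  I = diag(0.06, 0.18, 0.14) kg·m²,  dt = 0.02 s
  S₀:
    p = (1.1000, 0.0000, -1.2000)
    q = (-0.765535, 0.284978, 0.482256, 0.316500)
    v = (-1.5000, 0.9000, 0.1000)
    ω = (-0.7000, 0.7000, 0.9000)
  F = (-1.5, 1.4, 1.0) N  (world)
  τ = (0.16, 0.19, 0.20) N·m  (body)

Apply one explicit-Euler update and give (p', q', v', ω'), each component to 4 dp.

ω×(Iω) gyroscopic = (-0.0252, 0.0504, -0.0588)
(τ − ω×Iω)/I = (3.0867, 0.7756, 1.8486)
new body rate ω' = (-0.6383, 0.7155, 0.9370)
2q̇ = q⊗(0,ω) = (-0.4229446, 0.7483549, -1.0139047, -0.1519177)
updated quaternion q' = (-0.7697, 0.2924, 0.4721, 0.3150)
new position p' = (1.0700, 0.0180, -1.1980)
v' = v + a·dt = (-1.5100, 0.9093, 0.1067)

p' = (1.0700, 0.0180, -1.1980)
q' = (-0.7697, 0.2924, 0.4721, 0.3150)
v' = (-1.5100, 0.9093, 0.1067)
ω' = (-0.6383, 0.7155, 0.9370)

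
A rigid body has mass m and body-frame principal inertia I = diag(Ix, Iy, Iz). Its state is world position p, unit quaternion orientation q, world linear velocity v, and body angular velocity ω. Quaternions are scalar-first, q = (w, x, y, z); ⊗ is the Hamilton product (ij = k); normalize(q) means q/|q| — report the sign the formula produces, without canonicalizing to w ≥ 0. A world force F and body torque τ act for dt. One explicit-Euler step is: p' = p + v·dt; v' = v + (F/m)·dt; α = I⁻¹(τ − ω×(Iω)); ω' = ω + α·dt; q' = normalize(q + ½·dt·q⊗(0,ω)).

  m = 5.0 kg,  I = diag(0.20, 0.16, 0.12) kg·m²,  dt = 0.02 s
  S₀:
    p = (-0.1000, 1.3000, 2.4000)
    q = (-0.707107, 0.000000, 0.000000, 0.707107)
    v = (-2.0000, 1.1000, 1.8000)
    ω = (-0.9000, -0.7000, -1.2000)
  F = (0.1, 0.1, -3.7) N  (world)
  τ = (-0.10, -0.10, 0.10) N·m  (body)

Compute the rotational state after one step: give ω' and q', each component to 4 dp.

gyro term ω×Iω = (-0.0336, 0.0864, -0.0252)
(τ − ω×Iω)/I = (-0.3320, -1.1650, 1.0433)
ω + α·dt = (-0.9066, -0.7233, -1.1791)
2q̇ = q⊗(0,ω) = (0.8485284, 1.1313712, -0.1414214, 0.8485284)
q + ½dt·q⊗(0,ω), renormalized = (-0.6985, 0.0113, -0.0014, 0.7155)

ω' = (-0.9066, -0.7233, -1.1791)
q' = (-0.6985, 0.0113, -0.0014, 0.7155)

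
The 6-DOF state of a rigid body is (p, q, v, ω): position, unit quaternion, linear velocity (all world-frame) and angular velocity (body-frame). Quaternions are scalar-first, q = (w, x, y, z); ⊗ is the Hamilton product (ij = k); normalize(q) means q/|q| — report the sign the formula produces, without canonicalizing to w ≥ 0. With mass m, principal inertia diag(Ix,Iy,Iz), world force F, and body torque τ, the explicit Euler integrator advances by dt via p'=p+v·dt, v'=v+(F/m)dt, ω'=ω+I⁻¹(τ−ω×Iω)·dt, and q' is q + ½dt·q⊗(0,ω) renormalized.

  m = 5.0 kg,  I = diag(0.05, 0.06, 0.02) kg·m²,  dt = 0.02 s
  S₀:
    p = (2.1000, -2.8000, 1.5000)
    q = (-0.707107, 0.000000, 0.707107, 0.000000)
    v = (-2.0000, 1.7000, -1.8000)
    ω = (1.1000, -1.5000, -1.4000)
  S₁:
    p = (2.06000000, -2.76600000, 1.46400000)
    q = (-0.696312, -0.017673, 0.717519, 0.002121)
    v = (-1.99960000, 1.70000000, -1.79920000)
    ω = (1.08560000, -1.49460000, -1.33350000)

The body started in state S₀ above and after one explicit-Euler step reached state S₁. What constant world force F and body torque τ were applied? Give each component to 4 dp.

F = (0.1000, 0.0000, 0.2000)
τ = (-0.1200, -0.0300, 0.0500)

velocity change Δv = (0.00040000, 0.00000000, 0.00080000)
F = m·Δv/dt = (0.1000, 0.0000, 0.2000)
ω₁ − ω₀ = (-0.01440000, 0.00540000, 0.06650000)
precession coupling = (-0.0840, -0.0462, -0.0165)
applied torque τ = (-0.1200, -0.0300, 0.0500)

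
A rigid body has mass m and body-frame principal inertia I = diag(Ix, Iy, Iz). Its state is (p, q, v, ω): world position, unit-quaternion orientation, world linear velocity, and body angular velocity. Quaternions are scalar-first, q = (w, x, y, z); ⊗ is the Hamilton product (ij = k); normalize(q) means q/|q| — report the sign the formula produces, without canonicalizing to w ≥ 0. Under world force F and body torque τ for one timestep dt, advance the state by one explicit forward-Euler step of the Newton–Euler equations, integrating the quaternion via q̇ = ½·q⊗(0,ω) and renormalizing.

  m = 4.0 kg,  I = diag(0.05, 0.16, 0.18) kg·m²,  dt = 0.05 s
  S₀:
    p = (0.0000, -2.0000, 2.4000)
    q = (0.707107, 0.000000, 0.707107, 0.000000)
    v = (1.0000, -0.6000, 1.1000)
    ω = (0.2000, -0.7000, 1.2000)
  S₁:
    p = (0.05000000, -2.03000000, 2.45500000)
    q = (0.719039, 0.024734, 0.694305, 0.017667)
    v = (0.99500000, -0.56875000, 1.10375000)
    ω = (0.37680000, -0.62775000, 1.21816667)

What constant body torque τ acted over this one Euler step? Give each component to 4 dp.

τ = (0.1600, 0.2000, 0.0500)

ω₁ − ω₀ = (0.17680000, 0.07225000, 0.01816667)
ω₀×(Iω₀) = (-0.0168, -0.0312, -0.0154)
I·α + gyro = (0.1600, 0.2000, 0.0500)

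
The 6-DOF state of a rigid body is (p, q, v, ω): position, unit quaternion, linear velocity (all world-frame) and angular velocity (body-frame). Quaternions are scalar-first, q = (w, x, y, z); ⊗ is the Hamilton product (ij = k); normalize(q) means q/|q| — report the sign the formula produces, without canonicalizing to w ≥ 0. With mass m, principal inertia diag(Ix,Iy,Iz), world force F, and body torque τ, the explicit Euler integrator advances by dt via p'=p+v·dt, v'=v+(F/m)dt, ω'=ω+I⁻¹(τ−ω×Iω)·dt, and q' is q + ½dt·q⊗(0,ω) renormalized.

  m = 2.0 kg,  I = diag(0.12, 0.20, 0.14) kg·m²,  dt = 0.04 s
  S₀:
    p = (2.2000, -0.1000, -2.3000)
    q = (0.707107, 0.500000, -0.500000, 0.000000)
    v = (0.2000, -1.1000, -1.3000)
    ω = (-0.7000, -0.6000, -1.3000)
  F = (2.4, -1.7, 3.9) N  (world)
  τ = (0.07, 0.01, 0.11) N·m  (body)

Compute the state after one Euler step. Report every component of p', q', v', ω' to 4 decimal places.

precession coupling ω×(Iω) = (-0.0468, -0.0182, 0.0336)
(τ − ω×Iω)/I = (0.9733, 0.1410, 0.5457)
ω' = ω + α·dt = (-0.6611, -0.5944, -1.2782)
2q̇ = q⊗(0,ω) = (0.0500000, 0.1550251, 0.2257358, -1.5692391)
q + ½dt·q⊗(0,ω), renormalized = (0.7077, 0.5028, -0.4952, -0.0314)
a = F/m = (1.2000, -0.8500, 1.9500)
p + v·dt = (2.2080, -0.1440, -2.3520)
v + (F/m)dt = (0.2480, -1.1340, -1.2220)

p' = (2.2080, -0.1440, -2.3520)
q' = (0.7077, 0.5028, -0.4952, -0.0314)
v' = (0.2480, -1.1340, -1.2220)
ω' = (-0.6611, -0.5944, -1.2782)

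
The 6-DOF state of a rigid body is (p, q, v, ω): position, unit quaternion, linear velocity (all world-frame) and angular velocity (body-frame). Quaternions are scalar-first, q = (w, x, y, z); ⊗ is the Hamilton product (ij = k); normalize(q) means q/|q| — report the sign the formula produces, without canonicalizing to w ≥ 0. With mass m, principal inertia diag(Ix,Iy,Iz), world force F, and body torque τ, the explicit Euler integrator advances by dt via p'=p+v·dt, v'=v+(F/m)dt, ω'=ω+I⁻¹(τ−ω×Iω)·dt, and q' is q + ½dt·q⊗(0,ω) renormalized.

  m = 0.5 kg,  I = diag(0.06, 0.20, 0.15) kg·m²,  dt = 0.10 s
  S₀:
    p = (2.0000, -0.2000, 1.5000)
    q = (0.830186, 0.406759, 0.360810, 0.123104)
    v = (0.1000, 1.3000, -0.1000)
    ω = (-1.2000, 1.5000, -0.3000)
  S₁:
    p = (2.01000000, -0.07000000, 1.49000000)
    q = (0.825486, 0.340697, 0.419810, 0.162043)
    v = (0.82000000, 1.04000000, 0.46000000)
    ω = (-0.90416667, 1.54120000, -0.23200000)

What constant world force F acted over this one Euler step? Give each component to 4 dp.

v₁ − v₀ = (0.72000000, -0.26000000, 0.56000000)
m·(v₁−v₀)/dt = (3.6000, -1.3000, 2.8000)

F = (3.6000, -1.3000, 2.8000)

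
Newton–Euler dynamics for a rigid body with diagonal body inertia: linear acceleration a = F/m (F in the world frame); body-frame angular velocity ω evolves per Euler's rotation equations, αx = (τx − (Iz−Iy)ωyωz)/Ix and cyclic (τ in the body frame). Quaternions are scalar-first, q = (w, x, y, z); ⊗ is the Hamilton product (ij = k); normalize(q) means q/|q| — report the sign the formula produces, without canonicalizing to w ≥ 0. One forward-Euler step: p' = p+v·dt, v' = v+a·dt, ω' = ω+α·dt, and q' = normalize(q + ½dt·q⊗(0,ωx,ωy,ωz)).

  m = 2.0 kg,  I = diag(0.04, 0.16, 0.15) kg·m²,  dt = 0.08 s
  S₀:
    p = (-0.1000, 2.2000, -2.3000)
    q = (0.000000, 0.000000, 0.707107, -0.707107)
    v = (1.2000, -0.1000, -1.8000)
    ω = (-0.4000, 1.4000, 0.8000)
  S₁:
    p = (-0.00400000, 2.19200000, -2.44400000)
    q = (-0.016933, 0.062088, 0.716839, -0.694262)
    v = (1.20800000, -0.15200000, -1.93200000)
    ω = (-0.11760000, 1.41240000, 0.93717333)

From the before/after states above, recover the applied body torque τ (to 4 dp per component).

τ = (0.1300, 0.0600, 0.1900)

ω₁ − ω₀ = (0.28240000, 0.01240000, 0.13717333)
precession coupling = (-0.0112, 0.0352, -0.0672)
I·α + gyro = (0.1300, 0.0600, 0.1900)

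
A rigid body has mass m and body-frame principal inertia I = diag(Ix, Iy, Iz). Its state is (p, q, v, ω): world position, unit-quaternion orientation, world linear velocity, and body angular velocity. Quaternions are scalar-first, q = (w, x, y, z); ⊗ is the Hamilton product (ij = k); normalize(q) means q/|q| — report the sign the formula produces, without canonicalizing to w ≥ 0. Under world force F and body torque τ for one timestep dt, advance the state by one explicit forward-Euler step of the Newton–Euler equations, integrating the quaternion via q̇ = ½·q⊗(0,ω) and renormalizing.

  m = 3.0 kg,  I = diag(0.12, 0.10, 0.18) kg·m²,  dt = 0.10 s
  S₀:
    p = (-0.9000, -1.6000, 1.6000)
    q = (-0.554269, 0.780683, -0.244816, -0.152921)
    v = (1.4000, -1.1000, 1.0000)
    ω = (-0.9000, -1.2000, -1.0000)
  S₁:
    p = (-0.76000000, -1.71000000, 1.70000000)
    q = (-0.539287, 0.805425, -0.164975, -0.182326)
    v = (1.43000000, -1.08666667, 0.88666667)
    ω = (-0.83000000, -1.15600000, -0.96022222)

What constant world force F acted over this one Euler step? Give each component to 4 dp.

velocity change Δv = (0.03000000, 0.01333333, -0.11333333)
m·(v₁−v₀)/dt = (0.9000, 0.4000, -3.4000)

F = (0.9000, 0.4000, -3.4000)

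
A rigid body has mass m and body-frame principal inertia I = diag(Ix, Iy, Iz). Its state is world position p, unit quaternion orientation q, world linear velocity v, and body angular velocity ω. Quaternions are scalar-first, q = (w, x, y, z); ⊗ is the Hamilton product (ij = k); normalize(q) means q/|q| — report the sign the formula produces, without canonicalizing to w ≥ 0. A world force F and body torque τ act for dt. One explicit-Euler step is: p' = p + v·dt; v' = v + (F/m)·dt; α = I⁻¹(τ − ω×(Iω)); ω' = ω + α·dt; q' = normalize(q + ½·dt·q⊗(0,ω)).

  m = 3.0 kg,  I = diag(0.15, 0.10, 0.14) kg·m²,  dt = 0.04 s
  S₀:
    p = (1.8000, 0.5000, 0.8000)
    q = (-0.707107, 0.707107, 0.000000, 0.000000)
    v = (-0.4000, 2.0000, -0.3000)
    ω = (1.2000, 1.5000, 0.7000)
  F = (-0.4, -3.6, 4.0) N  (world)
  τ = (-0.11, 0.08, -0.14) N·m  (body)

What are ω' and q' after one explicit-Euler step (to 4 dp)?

ω' = (1.1595, 1.5286, 0.6857)
q' = (-0.7235, 0.6896, -0.0311, 0.0113)

(τ − ω×Iω)/I = (-1.0133, 0.7160, -0.3571)
new body rate ω' = (1.1595, 1.5286, 0.6857)
q⊗(0,ω) = (-0.8485284, -0.8485284, -1.5556354, 0.5656856)
q' = normalize(q + ½dt·q⊗(0,ω)) = (-0.7235, 0.6896, -0.0311, 0.0113)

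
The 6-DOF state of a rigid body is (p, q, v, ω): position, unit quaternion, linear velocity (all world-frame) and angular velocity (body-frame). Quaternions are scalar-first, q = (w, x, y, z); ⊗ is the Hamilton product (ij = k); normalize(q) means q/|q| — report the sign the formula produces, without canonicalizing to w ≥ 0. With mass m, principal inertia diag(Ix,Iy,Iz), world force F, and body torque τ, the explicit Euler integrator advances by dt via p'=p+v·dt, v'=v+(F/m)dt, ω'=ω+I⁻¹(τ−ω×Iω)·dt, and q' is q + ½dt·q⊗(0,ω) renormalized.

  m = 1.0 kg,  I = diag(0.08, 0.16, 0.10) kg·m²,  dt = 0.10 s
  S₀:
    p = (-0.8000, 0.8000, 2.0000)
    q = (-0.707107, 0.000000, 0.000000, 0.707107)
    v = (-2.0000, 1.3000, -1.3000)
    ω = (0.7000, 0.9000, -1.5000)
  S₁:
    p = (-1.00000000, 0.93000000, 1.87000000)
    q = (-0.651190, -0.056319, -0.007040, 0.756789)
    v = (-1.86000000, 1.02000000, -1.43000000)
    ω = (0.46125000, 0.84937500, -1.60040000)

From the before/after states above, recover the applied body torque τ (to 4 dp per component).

τ = (-0.1100, -0.0600, -0.0500)

rate change Δω = (-0.23875000, -0.05062500, -0.10040000)
ω₀×(Iω₀) = (0.0810, 0.0210, 0.0504)
applied torque τ = (-0.1100, -0.0600, -0.0500)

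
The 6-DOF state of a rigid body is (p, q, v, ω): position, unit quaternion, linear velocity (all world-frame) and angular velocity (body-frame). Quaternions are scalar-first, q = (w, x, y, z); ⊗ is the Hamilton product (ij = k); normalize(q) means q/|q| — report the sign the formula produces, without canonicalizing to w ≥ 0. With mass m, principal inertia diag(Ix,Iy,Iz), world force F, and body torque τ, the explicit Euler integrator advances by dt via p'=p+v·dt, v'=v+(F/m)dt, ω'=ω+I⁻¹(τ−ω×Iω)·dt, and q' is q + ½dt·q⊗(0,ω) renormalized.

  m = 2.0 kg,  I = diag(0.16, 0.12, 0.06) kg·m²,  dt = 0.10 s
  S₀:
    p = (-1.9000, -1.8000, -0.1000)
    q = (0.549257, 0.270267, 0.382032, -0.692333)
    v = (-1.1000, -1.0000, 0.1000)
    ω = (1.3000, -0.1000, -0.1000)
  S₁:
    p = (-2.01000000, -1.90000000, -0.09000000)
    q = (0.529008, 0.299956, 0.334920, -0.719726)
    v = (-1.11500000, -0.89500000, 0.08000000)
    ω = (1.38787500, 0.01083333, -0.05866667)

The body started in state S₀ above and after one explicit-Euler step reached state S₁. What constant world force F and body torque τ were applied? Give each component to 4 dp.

velocity change Δv = (-0.01500000, 0.10500000, -0.02000000)
applied force F = (-0.3000, 2.1000, -0.4000)
ω₁ − ω₀ = (0.08787500, 0.11083333, 0.04133333)
applied torque τ = (0.1400, 0.1200, 0.0300)

F = (-0.3000, 2.1000, -0.4000)
τ = (0.1400, 0.1200, 0.0300)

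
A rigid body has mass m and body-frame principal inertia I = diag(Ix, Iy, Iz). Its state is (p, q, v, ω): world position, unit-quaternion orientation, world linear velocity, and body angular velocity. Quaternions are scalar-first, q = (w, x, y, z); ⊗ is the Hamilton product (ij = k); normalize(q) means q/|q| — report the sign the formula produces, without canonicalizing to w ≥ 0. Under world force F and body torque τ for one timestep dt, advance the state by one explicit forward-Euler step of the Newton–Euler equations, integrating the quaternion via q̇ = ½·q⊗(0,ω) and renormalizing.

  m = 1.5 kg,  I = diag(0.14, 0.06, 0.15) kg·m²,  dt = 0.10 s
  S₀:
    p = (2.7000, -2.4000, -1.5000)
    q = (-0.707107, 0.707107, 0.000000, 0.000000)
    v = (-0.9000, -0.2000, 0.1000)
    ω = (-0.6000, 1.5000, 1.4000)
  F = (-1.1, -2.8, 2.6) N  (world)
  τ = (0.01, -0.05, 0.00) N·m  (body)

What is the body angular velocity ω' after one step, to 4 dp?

gyro term ω×Iω = (0.1890, 0.0084, 0.0720)
(τ − ω×Iω)/I = (-1.2786, -0.9733, -0.4800)
ω' = ω + α·dt = (-0.7279, 1.4027, 1.3520)

ω' = (-0.7279, 1.4027, 1.3520)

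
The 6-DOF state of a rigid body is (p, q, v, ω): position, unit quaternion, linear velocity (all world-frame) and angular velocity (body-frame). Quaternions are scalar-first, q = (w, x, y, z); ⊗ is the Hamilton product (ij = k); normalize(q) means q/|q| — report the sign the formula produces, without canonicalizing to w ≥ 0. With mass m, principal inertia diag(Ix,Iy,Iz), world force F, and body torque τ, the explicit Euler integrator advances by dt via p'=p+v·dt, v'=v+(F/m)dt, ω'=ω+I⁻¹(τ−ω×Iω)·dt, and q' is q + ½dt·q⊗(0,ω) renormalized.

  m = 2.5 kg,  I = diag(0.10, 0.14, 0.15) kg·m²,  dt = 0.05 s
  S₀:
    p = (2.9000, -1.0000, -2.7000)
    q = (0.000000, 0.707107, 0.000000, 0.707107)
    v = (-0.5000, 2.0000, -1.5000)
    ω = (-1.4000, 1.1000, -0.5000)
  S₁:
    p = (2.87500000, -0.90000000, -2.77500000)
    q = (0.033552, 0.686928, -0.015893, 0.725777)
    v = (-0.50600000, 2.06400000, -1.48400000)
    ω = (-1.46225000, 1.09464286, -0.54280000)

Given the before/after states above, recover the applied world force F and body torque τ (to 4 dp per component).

F = (-0.3000, 3.2000, 0.8000)
τ = (-0.1300, -0.0500, -0.1900)

rate change Δω = (-0.06225000, -0.00535714, -0.04280000)
gyro term ω₀×Iω₀ = (-0.0055, -0.0350, -0.0616)
I·α + gyro = (-0.1300, -0.0500, -0.1900)
Δv = v₁−v₀ = (-0.00600000, 0.06400000, 0.01600000)
m·(v₁−v₀)/dt = (-0.3000, 3.2000, 0.8000)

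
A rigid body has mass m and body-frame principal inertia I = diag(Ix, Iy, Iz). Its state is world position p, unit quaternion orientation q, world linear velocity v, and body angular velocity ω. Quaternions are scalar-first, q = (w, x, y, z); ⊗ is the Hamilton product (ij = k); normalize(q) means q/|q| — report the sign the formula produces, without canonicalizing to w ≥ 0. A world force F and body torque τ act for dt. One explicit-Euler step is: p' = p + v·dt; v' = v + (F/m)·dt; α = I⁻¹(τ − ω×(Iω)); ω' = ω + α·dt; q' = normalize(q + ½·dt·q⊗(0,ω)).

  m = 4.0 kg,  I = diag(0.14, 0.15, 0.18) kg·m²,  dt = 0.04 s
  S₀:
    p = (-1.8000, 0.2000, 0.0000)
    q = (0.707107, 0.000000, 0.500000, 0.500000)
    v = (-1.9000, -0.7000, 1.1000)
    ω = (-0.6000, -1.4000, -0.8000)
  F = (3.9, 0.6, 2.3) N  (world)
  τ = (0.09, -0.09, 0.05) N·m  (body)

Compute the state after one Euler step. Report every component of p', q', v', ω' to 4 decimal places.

a = (0.9750, 0.1500, 0.5750)
p + v·dt = (-1.8760, 0.1720, 0.0440)
new velocity v' = (-1.8610, -0.6940, 1.1230)
angular accel α = (0.4029, -0.4720, 0.2311)
ω' = ω + α·dt = (-0.5839, -1.4189, -0.7908)
Hamilton product q⊗(0,ω) = (1.1000000, -0.1242642, -1.2899498, -0.2656856)
updated quaternion q' = (0.7287, -0.0025, 0.4739, 0.4944)

p' = (-1.8760, 0.1720, 0.0440)
q' = (0.7287, -0.0025, 0.4739, 0.4944)
v' = (-1.8610, -0.6940, 1.1230)
ω' = (-0.5839, -1.4189, -0.7908)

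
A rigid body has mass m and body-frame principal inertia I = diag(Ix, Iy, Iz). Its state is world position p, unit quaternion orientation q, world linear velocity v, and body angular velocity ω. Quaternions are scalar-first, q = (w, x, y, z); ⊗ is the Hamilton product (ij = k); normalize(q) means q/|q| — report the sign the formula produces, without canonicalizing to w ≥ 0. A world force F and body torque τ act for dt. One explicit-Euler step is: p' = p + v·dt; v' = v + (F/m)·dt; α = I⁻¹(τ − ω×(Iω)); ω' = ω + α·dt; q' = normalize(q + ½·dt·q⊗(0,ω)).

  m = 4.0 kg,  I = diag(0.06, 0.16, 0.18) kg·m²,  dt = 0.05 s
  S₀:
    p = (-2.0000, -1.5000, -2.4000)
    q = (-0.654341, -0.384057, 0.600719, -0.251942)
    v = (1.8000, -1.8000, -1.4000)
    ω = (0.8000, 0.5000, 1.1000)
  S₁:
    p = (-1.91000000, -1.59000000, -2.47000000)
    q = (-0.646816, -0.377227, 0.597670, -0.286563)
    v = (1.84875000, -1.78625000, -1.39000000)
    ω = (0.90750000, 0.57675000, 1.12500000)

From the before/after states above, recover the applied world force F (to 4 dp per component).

F = (3.9000, 1.1000, 0.8000)

v₁ − v₀ = (0.04875000, 0.01375000, 0.01000000)
applied force F = (3.9000, 1.1000, 0.8000)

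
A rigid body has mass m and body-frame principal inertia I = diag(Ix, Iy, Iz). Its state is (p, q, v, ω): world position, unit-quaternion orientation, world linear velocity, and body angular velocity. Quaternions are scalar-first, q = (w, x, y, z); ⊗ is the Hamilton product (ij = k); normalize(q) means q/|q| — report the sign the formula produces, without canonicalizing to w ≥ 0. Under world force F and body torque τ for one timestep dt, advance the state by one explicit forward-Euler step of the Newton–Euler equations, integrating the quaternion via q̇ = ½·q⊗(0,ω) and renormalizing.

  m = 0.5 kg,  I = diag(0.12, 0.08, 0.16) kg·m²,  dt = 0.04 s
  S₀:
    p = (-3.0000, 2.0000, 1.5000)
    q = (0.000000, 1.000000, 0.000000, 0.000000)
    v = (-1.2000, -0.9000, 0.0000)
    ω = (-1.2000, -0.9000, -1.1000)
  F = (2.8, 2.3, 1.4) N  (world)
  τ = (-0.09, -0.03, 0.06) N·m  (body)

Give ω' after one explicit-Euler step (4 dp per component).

ω' = (-1.2564, -0.8886, -1.0742)

ω×(Iω) gyroscopic = (0.0792, -0.0528, -0.0432)
α = I⁻¹(τ − ω×Iω) = (-1.4100, 0.2850, 0.6450)
ω + α·dt = (-1.2564, -0.8886, -1.0742)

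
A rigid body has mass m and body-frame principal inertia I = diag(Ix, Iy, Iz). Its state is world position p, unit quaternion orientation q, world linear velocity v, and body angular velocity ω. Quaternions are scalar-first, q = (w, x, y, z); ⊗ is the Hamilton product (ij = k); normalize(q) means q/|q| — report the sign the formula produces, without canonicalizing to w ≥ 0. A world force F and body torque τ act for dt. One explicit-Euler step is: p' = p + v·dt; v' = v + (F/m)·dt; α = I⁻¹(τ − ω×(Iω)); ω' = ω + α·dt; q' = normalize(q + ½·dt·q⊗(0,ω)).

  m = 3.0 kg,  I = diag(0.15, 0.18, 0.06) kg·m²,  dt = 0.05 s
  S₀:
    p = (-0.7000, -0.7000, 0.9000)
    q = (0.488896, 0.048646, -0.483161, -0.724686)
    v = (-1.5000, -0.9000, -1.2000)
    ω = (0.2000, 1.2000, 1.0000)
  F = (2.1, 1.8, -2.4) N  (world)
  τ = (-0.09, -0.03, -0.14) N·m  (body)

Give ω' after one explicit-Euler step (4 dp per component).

ω×(Iω) gyroscopic = (-0.1440, 0.0180, 0.0072)
α = I⁻¹(τ − ω×Iω) = (0.3600, -0.2667, -2.4533)
ω' = ω + α·dt = (0.2180, 1.1867, 0.8773)

ω' = (0.2180, 1.1867, 0.8773)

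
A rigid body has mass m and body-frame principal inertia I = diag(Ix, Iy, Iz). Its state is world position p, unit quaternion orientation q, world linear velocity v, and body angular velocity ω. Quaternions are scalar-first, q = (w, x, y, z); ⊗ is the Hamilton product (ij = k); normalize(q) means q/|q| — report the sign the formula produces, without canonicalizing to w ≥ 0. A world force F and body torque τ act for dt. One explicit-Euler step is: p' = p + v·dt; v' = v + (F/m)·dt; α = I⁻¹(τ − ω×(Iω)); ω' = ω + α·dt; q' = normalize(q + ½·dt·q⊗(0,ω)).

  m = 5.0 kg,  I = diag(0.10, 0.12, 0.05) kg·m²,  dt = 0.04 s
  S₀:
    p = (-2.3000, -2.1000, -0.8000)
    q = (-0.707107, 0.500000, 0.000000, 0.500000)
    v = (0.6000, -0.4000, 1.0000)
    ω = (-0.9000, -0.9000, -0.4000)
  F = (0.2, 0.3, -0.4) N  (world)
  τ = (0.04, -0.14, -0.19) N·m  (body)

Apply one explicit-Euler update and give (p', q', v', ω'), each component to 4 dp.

p + v·dt = (-2.2760, -2.1160, -0.7600)
v' = v + a·dt = (0.6016, -0.3976, 0.9968)
angular accel α = (0.6520, -1.3167, -4.1240)
ω + α·dt = (-0.8739, -0.9527, -0.5650)
Hamilton product q⊗(0,ω) = (0.6500000, 1.0863963, 0.3863963, -0.1671572)
updated quaternion q' = (-0.6939, 0.5215, 0.0077, 0.4965)

p' = (-2.2760, -2.1160, -0.7600)
q' = (-0.6939, 0.5215, 0.0077, 0.4965)
v' = (0.6016, -0.3976, 0.9968)
ω' = (-0.8739, -0.9527, -0.5650)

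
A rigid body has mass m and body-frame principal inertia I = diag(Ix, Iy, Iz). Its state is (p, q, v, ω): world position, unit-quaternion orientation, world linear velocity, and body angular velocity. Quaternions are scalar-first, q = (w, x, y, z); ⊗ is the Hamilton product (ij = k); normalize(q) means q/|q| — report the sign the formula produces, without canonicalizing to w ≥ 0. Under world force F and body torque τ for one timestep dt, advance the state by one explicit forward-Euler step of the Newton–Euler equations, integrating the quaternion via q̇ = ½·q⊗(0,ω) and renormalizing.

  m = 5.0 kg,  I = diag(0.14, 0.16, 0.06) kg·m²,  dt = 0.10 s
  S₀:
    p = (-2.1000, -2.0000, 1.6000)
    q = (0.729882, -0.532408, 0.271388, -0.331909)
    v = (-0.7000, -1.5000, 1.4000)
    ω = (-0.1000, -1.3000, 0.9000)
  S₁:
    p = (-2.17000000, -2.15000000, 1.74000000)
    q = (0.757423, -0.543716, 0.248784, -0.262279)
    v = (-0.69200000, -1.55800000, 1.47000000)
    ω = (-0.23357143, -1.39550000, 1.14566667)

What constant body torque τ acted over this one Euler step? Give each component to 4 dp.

Δω = ω₁−ω₀ = (-0.13357143, -0.09550000, 0.24566667)
τ = I·(Δω/dt) + ω₀×(Iω₀) = (-0.0700, -0.1600, 0.1500)

τ = (-0.0700, -0.1600, 0.1500)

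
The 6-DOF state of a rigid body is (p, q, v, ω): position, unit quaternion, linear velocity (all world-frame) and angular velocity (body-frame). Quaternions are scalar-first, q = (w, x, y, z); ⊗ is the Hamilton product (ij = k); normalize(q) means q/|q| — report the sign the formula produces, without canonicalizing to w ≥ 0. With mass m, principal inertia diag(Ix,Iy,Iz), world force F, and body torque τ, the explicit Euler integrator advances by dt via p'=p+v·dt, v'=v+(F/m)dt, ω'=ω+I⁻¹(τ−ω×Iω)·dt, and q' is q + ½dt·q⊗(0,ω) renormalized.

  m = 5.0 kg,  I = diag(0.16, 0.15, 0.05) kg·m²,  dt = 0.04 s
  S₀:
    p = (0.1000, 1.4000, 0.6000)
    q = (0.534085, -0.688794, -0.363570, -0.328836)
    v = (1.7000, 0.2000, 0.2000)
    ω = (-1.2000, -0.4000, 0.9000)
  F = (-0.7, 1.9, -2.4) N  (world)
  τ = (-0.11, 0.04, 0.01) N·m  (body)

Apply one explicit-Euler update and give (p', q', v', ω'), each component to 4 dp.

p' = (0.1680, 1.4080, 0.6080)
q' = (0.5203, -0.7104, -0.3474, -0.3223)
v' = (1.6944, 0.2152, 0.1808)
ω' = (-1.2365, -0.3577, 0.9118)

α = I⁻¹(τ − ω×Iω) = (-0.9125, 1.0587, 0.2960)
ω' = ω + α·dt = (-1.2365, -0.3577, 0.9118)
2q̇ = q⊗(0,ω) = (-0.6760284, -1.0996494, 0.8008838, 0.3199101)
updated quaternion q' = (0.5203, -0.7104, -0.3474, -0.3223)
new position p' = (0.1680, 1.4080, 0.6080)
new velocity v' = (1.6944, 0.2152, 0.1808)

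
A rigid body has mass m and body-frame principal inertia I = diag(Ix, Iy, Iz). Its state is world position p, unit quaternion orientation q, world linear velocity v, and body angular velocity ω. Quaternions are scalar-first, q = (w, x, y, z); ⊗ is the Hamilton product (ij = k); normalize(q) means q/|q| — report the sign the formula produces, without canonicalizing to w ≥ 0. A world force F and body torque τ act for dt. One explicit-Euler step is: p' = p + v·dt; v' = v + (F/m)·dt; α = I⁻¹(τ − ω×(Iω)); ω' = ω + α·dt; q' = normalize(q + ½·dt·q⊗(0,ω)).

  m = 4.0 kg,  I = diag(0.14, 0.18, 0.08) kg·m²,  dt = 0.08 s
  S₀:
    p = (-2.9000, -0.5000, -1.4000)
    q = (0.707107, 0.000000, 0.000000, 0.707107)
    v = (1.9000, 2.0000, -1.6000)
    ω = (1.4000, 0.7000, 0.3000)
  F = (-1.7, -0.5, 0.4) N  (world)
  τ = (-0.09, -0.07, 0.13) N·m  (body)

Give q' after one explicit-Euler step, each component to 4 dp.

q' = (0.6972, 0.0198, 0.0593, 0.7141)

Hamilton product q⊗(0,ω) = (-0.2121321, 0.4949749, 1.4849247, 0.2121321)
q + ½dt·q⊗(0,ω), renormalized = (0.6972, 0.0198, 0.0593, 0.7141)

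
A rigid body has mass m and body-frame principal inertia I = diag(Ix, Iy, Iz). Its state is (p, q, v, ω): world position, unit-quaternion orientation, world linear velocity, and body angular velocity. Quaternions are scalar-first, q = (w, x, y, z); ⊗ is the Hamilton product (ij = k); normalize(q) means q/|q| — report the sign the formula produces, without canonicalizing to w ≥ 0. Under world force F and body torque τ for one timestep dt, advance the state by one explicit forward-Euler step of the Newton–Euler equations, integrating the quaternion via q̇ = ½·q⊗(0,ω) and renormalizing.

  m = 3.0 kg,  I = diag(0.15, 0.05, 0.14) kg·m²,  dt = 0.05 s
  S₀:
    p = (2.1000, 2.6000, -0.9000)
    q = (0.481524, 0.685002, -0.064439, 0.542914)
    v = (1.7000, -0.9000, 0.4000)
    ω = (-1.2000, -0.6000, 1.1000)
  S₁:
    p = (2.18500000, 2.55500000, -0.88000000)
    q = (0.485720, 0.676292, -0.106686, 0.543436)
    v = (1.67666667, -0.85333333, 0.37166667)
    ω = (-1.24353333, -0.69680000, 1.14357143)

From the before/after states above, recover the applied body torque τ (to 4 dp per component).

rate change Δω = (-0.04353333, -0.09680000, 0.04357143)
applied torque τ = (-0.1900, -0.1100, 0.0500)

τ = (-0.1900, -0.1100, 0.0500)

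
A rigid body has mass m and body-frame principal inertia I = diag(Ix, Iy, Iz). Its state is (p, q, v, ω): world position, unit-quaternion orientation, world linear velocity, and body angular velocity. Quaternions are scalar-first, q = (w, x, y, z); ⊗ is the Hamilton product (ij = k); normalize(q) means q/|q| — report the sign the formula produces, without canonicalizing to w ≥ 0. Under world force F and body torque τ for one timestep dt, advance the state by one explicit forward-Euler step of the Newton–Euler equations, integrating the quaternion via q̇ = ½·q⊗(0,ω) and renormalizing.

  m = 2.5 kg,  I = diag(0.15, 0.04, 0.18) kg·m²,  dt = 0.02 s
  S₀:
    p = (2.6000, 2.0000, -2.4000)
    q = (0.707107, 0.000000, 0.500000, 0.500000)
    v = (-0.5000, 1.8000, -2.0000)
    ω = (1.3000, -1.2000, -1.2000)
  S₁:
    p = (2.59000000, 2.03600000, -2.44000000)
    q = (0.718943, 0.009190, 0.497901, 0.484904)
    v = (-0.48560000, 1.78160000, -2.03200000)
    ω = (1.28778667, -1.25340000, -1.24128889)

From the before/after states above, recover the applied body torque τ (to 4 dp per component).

rate change Δω = (-0.01221333, -0.05340000, -0.04128889)
precession coupling = (0.2016, 0.0468, 0.1716)
τ = I·(Δω/dt) + ω₀×(Iω₀) = (0.1100, -0.0600, -0.2000)

τ = (0.1100, -0.0600, -0.2000)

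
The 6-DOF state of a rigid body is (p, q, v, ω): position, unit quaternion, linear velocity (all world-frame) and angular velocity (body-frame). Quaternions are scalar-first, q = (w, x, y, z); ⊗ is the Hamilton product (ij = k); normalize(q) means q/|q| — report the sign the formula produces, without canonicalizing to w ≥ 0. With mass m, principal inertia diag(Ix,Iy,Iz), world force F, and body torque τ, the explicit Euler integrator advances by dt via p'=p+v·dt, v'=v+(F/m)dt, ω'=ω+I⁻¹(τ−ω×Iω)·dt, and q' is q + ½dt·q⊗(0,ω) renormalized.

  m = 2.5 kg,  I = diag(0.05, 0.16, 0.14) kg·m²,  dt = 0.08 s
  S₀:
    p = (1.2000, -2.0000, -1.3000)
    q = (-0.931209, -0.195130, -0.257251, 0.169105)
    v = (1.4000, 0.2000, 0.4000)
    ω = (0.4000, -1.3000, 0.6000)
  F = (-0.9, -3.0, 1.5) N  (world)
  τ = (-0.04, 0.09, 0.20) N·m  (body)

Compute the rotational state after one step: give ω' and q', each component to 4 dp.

ω×(Iω) gyroscopic = (0.0156, -0.0216, -0.0572)
(τ − ω×Iω)/I = (-1.1120, 0.6975, 1.8371)
new body rate ω' = (0.3110, -1.2442, 0.7470)
Hamilton product q⊗(0,ω) = (-0.3578373, -0.3069977, 1.3952917, -0.2021560)
updated quaternion q' = (-0.9439, -0.2070, -0.2011, 0.1607)

ω' = (0.3110, -1.2442, 0.7470)
q' = (-0.9439, -0.2070, -0.2011, 0.1607)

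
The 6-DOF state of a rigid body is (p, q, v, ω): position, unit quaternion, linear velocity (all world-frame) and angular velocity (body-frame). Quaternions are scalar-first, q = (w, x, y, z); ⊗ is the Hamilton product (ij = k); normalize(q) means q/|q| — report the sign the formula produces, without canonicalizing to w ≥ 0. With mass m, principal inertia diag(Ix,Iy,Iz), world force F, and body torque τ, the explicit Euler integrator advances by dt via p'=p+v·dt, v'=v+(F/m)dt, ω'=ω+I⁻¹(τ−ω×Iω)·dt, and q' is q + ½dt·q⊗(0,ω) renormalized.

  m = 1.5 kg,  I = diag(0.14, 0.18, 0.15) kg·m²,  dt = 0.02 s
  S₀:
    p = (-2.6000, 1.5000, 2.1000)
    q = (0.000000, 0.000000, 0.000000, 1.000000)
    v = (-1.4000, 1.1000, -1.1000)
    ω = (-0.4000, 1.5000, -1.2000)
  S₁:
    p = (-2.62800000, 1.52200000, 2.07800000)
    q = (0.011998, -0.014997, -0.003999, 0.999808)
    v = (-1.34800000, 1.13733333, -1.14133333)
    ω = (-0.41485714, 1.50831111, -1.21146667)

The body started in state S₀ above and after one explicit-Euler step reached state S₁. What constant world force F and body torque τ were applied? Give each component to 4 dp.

rate change Δω = (-0.01485714, 0.00831111, -0.01146667)
applied torque τ = (-0.0500, 0.0700, -0.1100)
velocity change Δv = (0.05200000, 0.03733333, -0.04133333)
F = m·Δv/dt = (3.9000, 2.8000, -3.1000)

F = (3.9000, 2.8000, -3.1000)
τ = (-0.0500, 0.0700, -0.1100)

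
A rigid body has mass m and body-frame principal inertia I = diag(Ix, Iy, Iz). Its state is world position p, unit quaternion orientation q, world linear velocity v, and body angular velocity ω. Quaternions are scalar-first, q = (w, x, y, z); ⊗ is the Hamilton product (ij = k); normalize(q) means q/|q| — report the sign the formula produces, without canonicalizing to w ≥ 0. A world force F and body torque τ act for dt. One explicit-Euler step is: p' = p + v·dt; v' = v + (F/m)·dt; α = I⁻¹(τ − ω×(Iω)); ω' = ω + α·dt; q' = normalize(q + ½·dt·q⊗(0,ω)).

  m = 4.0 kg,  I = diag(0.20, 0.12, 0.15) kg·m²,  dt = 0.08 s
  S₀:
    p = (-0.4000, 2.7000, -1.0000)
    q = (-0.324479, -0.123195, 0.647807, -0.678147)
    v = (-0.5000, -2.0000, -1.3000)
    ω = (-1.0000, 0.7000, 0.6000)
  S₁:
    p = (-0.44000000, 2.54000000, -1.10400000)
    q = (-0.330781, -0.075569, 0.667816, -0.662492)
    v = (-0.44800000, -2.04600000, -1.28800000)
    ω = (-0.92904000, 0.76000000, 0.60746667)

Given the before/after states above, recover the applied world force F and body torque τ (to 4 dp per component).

v₁ − v₀ = (0.05200000, -0.04600000, 0.01200000)
applied force F = (2.6000, -2.3000, 0.6000)
Δω = ω₁−ω₀ = (0.07096000, 0.06000000, 0.00746667)
precession coupling = (0.0126, -0.0300, 0.0560)
τ = I·(Δω/dt) + ω₀×(Iω₀) = (0.1900, 0.0600, 0.0700)

F = (2.6000, -2.3000, 0.6000)
τ = (0.1900, 0.0600, 0.0700)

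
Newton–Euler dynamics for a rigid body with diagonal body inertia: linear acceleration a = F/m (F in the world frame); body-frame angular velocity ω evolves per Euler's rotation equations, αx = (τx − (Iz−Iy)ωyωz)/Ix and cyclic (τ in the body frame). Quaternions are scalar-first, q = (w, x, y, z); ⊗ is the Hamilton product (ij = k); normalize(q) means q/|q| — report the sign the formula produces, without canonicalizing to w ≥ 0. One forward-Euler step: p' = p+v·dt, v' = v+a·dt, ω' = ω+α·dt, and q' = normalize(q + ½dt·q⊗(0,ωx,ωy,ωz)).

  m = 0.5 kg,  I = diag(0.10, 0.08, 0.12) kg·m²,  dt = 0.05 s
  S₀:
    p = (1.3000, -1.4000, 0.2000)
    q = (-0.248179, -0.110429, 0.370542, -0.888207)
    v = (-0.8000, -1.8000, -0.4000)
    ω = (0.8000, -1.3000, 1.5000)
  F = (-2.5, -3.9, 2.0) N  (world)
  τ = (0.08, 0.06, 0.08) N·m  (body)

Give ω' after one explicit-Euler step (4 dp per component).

ω' = (0.8790, -1.2475, 1.5247)

(τ − ω×Iω)/I = (1.5800, 1.0500, 0.4933)
ω + α·dt = (0.8790, -1.2475, 1.5247)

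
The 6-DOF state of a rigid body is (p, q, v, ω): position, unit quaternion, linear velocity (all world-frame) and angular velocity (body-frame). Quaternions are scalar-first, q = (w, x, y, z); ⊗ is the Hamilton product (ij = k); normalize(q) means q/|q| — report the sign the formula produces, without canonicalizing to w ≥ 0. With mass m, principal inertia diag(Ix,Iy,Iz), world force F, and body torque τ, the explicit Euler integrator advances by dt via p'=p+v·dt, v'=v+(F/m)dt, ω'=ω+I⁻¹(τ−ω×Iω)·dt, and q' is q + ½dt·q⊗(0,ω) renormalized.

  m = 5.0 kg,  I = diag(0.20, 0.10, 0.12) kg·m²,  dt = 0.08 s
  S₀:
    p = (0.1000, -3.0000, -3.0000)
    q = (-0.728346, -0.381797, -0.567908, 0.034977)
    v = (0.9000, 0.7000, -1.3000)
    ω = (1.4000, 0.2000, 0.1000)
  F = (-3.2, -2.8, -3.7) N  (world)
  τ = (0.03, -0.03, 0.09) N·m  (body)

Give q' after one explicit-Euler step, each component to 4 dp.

q⊗(0,ω) = (0.6445997, -1.0834706, -0.0585217, 0.6458772)
q' = normalize(q + ½dt·q⊗(0,ω)) = (-0.7014, -0.4245, -0.5693, 0.0607)

q' = (-0.7014, -0.4245, -0.5693, 0.0607)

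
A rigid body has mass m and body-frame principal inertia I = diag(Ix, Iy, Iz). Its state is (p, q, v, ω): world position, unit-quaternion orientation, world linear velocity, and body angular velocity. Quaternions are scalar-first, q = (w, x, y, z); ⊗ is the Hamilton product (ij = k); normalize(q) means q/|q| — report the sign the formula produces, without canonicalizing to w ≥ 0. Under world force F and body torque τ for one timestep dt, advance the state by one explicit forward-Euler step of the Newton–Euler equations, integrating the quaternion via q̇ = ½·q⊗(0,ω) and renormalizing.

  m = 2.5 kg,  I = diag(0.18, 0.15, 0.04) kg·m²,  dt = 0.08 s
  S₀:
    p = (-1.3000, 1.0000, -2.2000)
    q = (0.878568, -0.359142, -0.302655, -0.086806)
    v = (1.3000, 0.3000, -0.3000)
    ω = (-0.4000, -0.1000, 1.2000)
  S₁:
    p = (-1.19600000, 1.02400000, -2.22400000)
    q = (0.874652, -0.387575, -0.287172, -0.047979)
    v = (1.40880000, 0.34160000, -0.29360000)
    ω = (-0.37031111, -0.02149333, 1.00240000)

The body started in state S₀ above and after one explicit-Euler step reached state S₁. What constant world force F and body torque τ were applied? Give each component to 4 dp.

F = (3.4000, 1.3000, 0.2000)
τ = (0.0800, 0.0800, -0.1000)

rate change Δω = (0.02968889, 0.07850667, -0.19760000)
gyro term ω₀×Iω₀ = (0.0132, -0.0672, -0.0012)
I·α + gyro = (0.0800, 0.0800, -0.1000)
Δv = v₁−v₀ = (0.10880000, 0.04160000, 0.00640000)
F = m·Δv/dt = (3.4000, 1.3000, 0.2000)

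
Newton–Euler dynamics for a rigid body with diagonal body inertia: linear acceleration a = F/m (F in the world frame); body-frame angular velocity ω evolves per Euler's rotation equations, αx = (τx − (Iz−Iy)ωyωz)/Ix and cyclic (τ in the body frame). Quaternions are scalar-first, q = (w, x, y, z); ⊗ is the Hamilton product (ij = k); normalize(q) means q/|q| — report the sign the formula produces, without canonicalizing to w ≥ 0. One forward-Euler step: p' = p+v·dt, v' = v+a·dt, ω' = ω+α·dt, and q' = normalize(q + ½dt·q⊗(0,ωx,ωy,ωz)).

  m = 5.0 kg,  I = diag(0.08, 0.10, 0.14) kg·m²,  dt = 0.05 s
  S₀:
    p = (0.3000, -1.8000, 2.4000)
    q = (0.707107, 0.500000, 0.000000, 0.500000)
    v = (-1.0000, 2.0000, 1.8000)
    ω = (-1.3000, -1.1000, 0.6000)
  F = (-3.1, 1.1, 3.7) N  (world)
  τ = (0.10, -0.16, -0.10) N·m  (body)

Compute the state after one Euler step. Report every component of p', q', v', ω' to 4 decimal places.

p' = (0.2500, -1.7000, 2.4900)
q' = (0.7151, 0.4903, -0.0432, 0.4964)
v' = (-1.0310, 2.0110, 1.8370)
ω' = (-1.2210, -1.2034, 0.5541)

linear accel F/m = (-0.6200, 0.2200, 0.7400)
new position p' = (0.2500, -1.7000, 2.4900)
v + (F/m)dt = (-1.0310, 2.0110, 1.8370)
precession coupling ω×(Iω) = (-0.0264, 0.0468, 0.0286)
angular accel α = (1.5800, -2.0680, -0.9186)
ω + α·dt = (-1.2210, -1.2034, 0.5541)
Hamilton product q⊗(0,ω) = (0.3500000, -0.3692391, -1.7278177, -0.1257358)
q' = normalize(q + ½dt·q⊗(0,ω)) = (0.7151, 0.4903, -0.0432, 0.4964)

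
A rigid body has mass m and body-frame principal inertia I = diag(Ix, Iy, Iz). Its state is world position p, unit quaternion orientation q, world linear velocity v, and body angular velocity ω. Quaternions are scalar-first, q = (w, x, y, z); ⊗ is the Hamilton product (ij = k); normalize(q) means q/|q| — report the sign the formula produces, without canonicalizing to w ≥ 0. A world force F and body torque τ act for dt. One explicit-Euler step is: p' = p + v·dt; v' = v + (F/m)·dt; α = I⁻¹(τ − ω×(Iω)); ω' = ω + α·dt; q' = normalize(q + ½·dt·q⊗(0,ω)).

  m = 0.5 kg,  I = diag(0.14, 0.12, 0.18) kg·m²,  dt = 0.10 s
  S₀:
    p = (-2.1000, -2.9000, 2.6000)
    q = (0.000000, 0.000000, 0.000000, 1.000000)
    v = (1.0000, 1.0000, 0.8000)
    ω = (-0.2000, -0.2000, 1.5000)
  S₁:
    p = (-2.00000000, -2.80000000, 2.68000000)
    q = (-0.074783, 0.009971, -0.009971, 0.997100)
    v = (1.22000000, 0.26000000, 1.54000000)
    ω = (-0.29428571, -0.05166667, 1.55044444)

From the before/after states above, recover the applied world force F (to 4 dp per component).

v₁ − v₀ = (0.22000000, -0.74000000, 0.74000000)
applied force F = (1.1000, -3.7000, 3.7000)

F = (1.1000, -3.7000, 3.7000)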